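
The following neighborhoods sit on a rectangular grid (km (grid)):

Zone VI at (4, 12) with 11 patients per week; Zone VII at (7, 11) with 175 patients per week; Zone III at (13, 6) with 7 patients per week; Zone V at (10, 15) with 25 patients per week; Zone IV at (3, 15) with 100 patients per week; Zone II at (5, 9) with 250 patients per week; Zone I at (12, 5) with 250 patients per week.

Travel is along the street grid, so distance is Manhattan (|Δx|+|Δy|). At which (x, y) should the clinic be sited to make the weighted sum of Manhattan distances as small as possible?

(7, 9)

Manhattan distance separates: Σwᵢ(|x−xᵢ|+|y−yᵢ|) = Σwᵢ|x−xᵢ| + Σwᵢ|y−yᵢ|, so x and y are optimised independently as 1-D weighted medians.
Total weight W = 818; half = 409.
x-coordinate, sorted with cumulative weight:
  x=3 (Zone IV, w=100) cum 100
  x=4 (Zone VI, w=11) cum 111
  x=5 (Zone II, w=250) cum 361
  x=7 (Zone VII, w=175) cum 536  ← median
  x=10 (Zone V, w=25) cum 561
  x=12 (Zone I, w=250) cum 811
  x=13 (Zone III, w=7) cum 818
⇒ x* = 7
y-coordinate, sorted with cumulative weight:
  y=5 (Zone I, w=250) cum 250
  y=6 (Zone III, w=7) cum 257
  y=9 (Zone II, w=250) cum 507  ← median
  y=11 (Zone VII, w=175) cum 682
  y=12 (Zone VI, w=11) cum 693
  y=15 (Zone V, w=25) cum 718
  y=15 (Zone IV, w=100) cum 818
⇒ y* = 9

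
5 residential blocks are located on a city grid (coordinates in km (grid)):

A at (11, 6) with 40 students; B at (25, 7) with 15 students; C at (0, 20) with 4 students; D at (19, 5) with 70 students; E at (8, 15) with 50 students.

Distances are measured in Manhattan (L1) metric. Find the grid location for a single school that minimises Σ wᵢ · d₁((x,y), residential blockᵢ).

(11, 6)

Manhattan distance separates: Σwᵢ(|x−xᵢ|+|y−yᵢ|) = Σwᵢ|x−xᵢ| + Σwᵢ|y−yᵢ|, so x and y are optimised independently as 1-D weighted medians.
Total weight W = 179; half = 89.5.
x-coordinate, sorted with cumulative weight:
  x=0 (C, w=4) cum 4
  x=8 (E, w=50) cum 54
  x=11 (A, w=40) cum 94  ← median
  x=19 (D, w=70) cum 164
  x=25 (B, w=15) cum 179
⇒ x* = 11
y-coordinate, sorted with cumulative weight:
  y=5 (D, w=70) cum 70
  y=6 (A, w=40) cum 110  ← median
  y=7 (B, w=15) cum 125
  y=15 (E, w=50) cum 175
  y=20 (C, w=4) cum 179
⇒ y* = 6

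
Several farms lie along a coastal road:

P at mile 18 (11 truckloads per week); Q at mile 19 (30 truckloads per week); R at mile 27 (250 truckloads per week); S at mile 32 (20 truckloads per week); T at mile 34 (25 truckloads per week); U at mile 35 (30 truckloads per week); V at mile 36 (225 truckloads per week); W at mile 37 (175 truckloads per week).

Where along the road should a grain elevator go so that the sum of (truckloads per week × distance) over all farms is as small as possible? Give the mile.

x = 36

For a sum of weighted absolute distances on a line, the optimum is the weighted median (not the mean). Total weight W = 766; half-weight = 383.
Sort by position and accumulate weight:
  mile 18 (P, w=11) → cum 11
  mile 19 (Q, w=30) → cum 41
  mile 27 (R, w=250) → cum 291
  mile 32 (S, w=20) → cum 311
  mile 34 (T, w=25) → cum 336
  mile 35 (U, w=30) → cum 366
  mile 36 (V, w=225) → cum 591  ≥ 383 → median here
  mile 37 (W, w=175) → cum 766
Optimal location: mile 36.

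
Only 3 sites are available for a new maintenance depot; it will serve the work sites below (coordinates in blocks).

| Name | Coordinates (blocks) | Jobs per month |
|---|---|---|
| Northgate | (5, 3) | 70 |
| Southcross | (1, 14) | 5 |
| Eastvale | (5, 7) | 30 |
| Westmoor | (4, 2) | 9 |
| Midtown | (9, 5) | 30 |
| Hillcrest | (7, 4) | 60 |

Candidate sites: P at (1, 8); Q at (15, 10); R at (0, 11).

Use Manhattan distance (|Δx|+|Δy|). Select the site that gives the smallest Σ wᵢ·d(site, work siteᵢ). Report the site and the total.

Total weighted distance at each candidate:
  P (1, 8): total = 1821
  Q (15, 10): total = 3011
  R (0, 11): total = 2607
Minimum is at P with total 1821 blocks.

P, total 1821 blocks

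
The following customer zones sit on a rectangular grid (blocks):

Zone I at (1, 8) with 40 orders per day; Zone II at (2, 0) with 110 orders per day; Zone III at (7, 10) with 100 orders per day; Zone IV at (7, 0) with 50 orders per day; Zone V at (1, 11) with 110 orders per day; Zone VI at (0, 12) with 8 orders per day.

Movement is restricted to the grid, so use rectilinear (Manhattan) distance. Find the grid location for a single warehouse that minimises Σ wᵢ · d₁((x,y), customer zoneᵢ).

(2, 10)

Manhattan distance separates: Σwᵢ(|x−xᵢ|+|y−yᵢ|) = Σwᵢ|x−xᵢ| + Σwᵢ|y−yᵢ|, so x and y are optimised independently as 1-D weighted medians.
Total weight W = 418; half = 209.
x-coordinate, sorted with cumulative weight:
  x=0 (Zone VI, w=8) cum 8
  x=1 (Zone I, w=40) cum 48
  x=1 (Zone V, w=110) cum 158
  x=2 (Zone II, w=110) cum 268  ← median
  x=7 (Zone III, w=100) cum 368
  x=7 (Zone IV, w=50) cum 418
⇒ x* = 2
y-coordinate, sorted with cumulative weight:
  y=0 (Zone II, w=110) cum 110
  y=0 (Zone IV, w=50) cum 160
  y=8 (Zone I, w=40) cum 200
  y=10 (Zone III, w=100) cum 300  ← median
  y=11 (Zone V, w=110) cum 410
  y=12 (Zone VI, w=8) cum 418
⇒ y* = 10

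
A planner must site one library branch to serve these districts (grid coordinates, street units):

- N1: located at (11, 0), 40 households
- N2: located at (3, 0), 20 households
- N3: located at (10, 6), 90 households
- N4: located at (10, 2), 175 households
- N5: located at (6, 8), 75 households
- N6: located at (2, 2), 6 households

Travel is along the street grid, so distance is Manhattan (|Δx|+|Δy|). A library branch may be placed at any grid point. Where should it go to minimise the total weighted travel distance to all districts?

Manhattan distance separates: Σwᵢ(|x−xᵢ|+|y−yᵢ|) = Σwᵢ|x−xᵢ| + Σwᵢ|y−yᵢ|, so x and y are optimised independently as 1-D weighted medians.
Total weight W = 406; half = 203.
x-coordinate, sorted with cumulative weight:
  x=2 (N6, w=6) cum 6
  x=3 (N2, w=20) cum 26
  x=6 (N5, w=75) cum 101
  x=10 (N3, w=90) cum 191
  x=10 (N4, w=175) cum 366  ← median
  x=11 (N1, w=40) cum 406
⇒ x* = 10
y-coordinate, sorted with cumulative weight:
  y=0 (N1, w=40) cum 40
  y=0 (N2, w=20) cum 60
  y=2 (N4, w=175) cum 235  ← median
  y=2 (N6, w=6) cum 241
  y=6 (N3, w=90) cum 331
  y=8 (N5, w=75) cum 406
⇒ y* = 2

(10, 2)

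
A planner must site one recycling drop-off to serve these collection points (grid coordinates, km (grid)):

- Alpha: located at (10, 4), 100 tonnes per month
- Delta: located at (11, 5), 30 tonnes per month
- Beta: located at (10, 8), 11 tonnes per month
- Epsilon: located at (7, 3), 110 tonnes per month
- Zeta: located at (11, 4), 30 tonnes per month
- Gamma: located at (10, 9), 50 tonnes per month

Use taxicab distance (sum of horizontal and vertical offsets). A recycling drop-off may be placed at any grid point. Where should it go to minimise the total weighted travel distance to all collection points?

Manhattan distance separates: Σwᵢ(|x−xᵢ|+|y−yᵢ|) = Σwᵢ|x−xᵢ| + Σwᵢ|y−yᵢ|, so x and y are optimised independently as 1-D weighted medians.
Total weight W = 331; half = 165.5.
x-coordinate, sorted with cumulative weight:
  x=7 (Epsilon, w=110) cum 110
  x=10 (Alpha, w=100) cum 210  ← median
  x=10 (Beta, w=11) cum 221
  x=10 (Gamma, w=50) cum 271
  x=11 (Delta, w=30) cum 301
  x=11 (Zeta, w=30) cum 331
⇒ x* = 10
y-coordinate, sorted with cumulative weight:
  y=3 (Epsilon, w=110) cum 110
  y=4 (Alpha, w=100) cum 210  ← median
  y=4 (Zeta, w=30) cum 240
  y=5 (Delta, w=30) cum 270
  y=8 (Beta, w=11) cum 281
  y=9 (Gamma, w=50) cum 331
⇒ y* = 4

(10, 4)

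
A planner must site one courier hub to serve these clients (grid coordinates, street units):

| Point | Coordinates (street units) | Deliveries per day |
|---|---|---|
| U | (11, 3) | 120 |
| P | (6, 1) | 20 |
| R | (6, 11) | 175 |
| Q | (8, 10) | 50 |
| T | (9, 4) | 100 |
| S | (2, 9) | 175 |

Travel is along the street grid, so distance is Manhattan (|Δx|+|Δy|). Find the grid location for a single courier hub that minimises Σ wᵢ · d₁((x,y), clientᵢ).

(6, 9)

Manhattan distance separates: Σwᵢ(|x−xᵢ|+|y−yᵢ|) = Σwᵢ|x−xᵢ| + Σwᵢ|y−yᵢ|, so x and y are optimised independently as 1-D weighted medians.
Total weight W = 640; half = 320.
x-coordinate, sorted with cumulative weight:
  x=2 (S, w=175) cum 175
  x=6 (P, w=20) cum 195
  x=6 (R, w=175) cum 370  ← median
  x=8 (Q, w=50) cum 420
  x=9 (T, w=100) cum 520
  x=11 (U, w=120) cum 640
⇒ x* = 6
y-coordinate, sorted with cumulative weight:
  y=1 (P, w=20) cum 20
  y=3 (U, w=120) cum 140
  y=4 (T, w=100) cum 240
  y=9 (S, w=175) cum 415  ← median
  y=10 (Q, w=50) cum 465
  y=11 (R, w=175) cum 640
⇒ y* = 9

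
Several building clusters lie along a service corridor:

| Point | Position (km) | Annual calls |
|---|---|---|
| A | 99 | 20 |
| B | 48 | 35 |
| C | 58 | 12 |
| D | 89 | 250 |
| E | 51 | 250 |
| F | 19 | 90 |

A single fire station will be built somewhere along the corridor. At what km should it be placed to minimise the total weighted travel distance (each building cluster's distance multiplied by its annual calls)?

x = 51

For a sum of weighted absolute distances on a line, the optimum is the weighted median (not the mean). Total weight W = 657; half-weight = 328.5.
Sort by position and accumulate weight:
  km 19 (F, w=90) → cum 90
  km 48 (B, w=35) → cum 125
  km 51 (E, w=250) → cum 375  ≥ 328.5 → median here
  km 58 (C, w=12) → cum 387
  km 89 (D, w=250) → cum 637
  km 99 (A, w=20) → cum 657
Optimal location: km 51.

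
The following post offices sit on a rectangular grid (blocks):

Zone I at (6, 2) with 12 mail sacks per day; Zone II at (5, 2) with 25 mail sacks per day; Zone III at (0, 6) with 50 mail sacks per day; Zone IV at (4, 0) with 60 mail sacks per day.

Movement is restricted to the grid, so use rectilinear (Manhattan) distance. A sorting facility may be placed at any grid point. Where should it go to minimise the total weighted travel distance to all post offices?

(4, 2)

Manhattan distance separates: Σwᵢ(|x−xᵢ|+|y−yᵢ|) = Σwᵢ|x−xᵢ| + Σwᵢ|y−yᵢ|, so x and y are optimised independently as 1-D weighted medians.
Total weight W = 147; half = 73.5.
x-coordinate, sorted with cumulative weight:
  x=0 (Zone III, w=50) cum 50
  x=4 (Zone IV, w=60) cum 110  ← median
  x=5 (Zone II, w=25) cum 135
  x=6 (Zone I, w=12) cum 147
⇒ x* = 4
y-coordinate, sorted with cumulative weight:
  y=0 (Zone IV, w=60) cum 60
  y=2 (Zone I, w=12) cum 72
  y=2 (Zone II, w=25) cum 97  ← median
  y=6 (Zone III, w=50) cum 147
⇒ y* = 2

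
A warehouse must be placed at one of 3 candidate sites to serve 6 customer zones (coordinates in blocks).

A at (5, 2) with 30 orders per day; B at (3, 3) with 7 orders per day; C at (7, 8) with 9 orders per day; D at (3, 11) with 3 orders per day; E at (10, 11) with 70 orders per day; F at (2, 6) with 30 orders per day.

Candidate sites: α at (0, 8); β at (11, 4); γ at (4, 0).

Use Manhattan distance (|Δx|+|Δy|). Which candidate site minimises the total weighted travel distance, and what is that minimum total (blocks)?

β, total 1310 blocks

Total weighted distance at each candidate:
  α (0, 8): total = 1497
  β (11, 4): total = 1310
  γ (4, 0): total = 1683
Minimum is at β with total 1310 blocks.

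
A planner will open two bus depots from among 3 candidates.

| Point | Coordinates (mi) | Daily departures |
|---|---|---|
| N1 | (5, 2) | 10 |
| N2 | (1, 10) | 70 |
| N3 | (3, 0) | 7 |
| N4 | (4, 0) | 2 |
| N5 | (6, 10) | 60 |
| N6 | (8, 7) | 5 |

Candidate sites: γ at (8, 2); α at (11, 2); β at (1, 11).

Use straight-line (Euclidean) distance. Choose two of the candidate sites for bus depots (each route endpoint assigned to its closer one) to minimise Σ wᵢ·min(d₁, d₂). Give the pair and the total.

{γ, β}, total 477.6

Evaluate every pair (each demand assigned to the nearer of the two):
  {γ, β}: total = 477.6
  {α, β}: total = 537.4
  {γ, α}: total = 1340.5
Best pair: {γ, β} with total 477.6.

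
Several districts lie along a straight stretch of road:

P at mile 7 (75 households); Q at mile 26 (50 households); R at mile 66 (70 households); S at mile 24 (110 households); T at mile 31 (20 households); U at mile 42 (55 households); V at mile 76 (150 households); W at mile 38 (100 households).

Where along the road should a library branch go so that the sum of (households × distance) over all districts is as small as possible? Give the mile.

For a sum of weighted absolute distances on a line, the optimum is the weighted median (not the mean). Total weight W = 630; half-weight = 315.
Sort by position and accumulate weight:
  mile 7 (P, w=75) → cum 75
  mile 24 (S, w=110) → cum 185
  mile 26 (Q, w=50) → cum 235
  mile 31 (T, w=20) → cum 255
  mile 38 (W, w=100) → cum 355  ≥ 315 → median here
  mile 42 (U, w=55) → cum 410
  mile 66 (R, w=70) → cum 480
  mile 76 (V, w=150) → cum 630
Optimal location: mile 38.

x = 38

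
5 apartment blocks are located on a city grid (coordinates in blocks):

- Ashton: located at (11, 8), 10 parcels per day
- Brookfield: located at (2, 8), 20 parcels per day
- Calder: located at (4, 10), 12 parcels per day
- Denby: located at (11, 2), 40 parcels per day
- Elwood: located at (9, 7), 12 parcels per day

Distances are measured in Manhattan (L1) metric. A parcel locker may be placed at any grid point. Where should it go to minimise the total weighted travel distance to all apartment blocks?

(11, 7)

Manhattan distance separates: Σwᵢ(|x−xᵢ|+|y−yᵢ|) = Σwᵢ|x−xᵢ| + Σwᵢ|y−yᵢ|, so x and y are optimised independently as 1-D weighted medians.
Total weight W = 94; half = 47.
x-coordinate, sorted with cumulative weight:
  x=2 (Brookfield, w=20) cum 20
  x=4 (Calder, w=12) cum 32
  x=9 (Elwood, w=12) cum 44
  x=11 (Ashton, w=10) cum 54  ← median
  x=11 (Denby, w=40) cum 94
⇒ x* = 11
y-coordinate, sorted with cumulative weight:
  y=2 (Denby, w=40) cum 40
  y=7 (Elwood, w=12) cum 52  ← median
  y=8 (Ashton, w=10) cum 62
  y=8 (Brookfield, w=20) cum 82
  y=10 (Calder, w=12) cum 94
⇒ y* = 7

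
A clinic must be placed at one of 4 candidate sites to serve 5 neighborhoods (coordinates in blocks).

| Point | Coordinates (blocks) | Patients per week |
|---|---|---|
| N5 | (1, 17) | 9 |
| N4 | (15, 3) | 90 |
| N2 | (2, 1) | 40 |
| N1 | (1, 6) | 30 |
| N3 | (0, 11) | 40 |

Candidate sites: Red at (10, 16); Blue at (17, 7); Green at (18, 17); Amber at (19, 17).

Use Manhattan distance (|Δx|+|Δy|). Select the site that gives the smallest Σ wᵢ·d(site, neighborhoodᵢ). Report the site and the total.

Blue, total 2964 blocks

Total weighted distance at each candidate:
  Red (10, 16): total = 3800
  Blue (17, 7): total = 2964
  Green (18, 17): total = 4763
  Amber (19, 17): total = 4972
Minimum is at Blue with total 2964 blocks.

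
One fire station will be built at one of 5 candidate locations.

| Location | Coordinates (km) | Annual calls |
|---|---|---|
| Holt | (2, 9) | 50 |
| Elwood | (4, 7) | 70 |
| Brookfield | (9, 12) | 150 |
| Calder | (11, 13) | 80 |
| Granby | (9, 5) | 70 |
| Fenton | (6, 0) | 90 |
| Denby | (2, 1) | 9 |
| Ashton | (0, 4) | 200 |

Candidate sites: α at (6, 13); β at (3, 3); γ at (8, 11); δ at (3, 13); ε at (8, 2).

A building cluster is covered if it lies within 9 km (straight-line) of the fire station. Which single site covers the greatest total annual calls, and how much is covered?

Coverage radius r = 9 km; a point is covered iff (Δx)²+(Δy)² ≤ 9² = 81.
  α (6, 13): covers {Holt, Elwood, Brookfield, Calder, Granby} → 420
  β (3, 3): covers {Holt, Elwood, Granby, Fenton, Denby, Ashton} → 489
  γ (8, 11): covers {Holt, Elwood, Brookfield, Calder, Granby} → 420
  δ (3, 13): covers {Holt, Elwood, Brookfield, Calder} → 350
  ε (8, 2): covers {Elwood, Granby, Fenton, Denby, Ashton} → 439
Maximum coverage at β: 489 annual calls.

β, covering 489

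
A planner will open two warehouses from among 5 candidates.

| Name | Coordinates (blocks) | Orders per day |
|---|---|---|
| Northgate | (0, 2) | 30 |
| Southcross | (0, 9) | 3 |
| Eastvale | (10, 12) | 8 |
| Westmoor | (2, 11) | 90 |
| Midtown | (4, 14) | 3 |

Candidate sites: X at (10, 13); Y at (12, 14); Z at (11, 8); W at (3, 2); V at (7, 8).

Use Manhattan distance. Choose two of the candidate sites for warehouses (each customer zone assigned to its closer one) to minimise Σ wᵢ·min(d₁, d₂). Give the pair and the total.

Evaluate every pair (each demand assigned to the nearer of the two):
  {W, V}: total = 917
  {X, W}: total = 1049
  {Y, W}: total = 1076
  {Z, W}: total = 1099
  {X, V}: total = 1163
  {Y, V}: total = 1190
  {Z, V}: total = 1201
  {X, Z}: total = 1475
  {X, Y}: total = 1601
  {Y, Z}: total = 1682
Best pair: {W, V} with total 917.

{W, V}, total 917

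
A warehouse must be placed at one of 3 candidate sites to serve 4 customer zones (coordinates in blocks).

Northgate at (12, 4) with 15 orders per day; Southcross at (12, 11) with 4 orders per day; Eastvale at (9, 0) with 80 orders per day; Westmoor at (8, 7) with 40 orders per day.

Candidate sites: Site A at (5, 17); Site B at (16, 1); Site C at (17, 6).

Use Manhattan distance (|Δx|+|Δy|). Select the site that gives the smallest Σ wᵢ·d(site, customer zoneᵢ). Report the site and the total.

Total weighted distance at each candidate:
  Site A (5, 17): total = 2552
  Site B (16, 1): total = 1361
  Site C (17, 6): total = 1665
Minimum is at Site B with total 1361 blocks.

Site B, total 1361 blocks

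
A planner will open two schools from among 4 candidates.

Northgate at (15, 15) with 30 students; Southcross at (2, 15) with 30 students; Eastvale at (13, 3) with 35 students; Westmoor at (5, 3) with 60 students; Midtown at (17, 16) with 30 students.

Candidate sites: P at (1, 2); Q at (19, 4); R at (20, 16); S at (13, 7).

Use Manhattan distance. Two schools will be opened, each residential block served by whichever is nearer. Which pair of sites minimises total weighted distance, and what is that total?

{P, R}, total 1445

Evaluate every pair (each demand assigned to the nearer of the two):
  {P, R}: total = 1445
  {P, S}: total = 1550
  {R, S}: total = 1700
  {P, Q}: total = 1835
  {Q, R}: total = 1985
  {Q, S}: total = 2120
Best pair: {P, R} with total 1445.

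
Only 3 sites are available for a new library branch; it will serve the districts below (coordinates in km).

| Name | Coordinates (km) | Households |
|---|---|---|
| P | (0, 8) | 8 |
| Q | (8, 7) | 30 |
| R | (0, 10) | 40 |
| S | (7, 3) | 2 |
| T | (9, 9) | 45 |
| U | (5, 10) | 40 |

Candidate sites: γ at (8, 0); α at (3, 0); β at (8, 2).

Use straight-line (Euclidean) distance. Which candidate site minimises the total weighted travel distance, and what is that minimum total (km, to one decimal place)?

β, total 1345.3 km

Total weighted distance at each candidate:
  γ (8, 0): total = 1644.2
  α (3, 0): total = 1648.7
  β (8, 2): total = 1345.3
Minimum is at β with total 1345.3 km.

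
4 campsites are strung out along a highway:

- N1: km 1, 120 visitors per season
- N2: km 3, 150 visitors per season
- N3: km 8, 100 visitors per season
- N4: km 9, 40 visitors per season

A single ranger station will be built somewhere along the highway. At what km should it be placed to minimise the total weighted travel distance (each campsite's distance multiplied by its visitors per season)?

For a sum of weighted absolute distances on a line, the optimum is the weighted median (not the mean). Total weight W = 410; half-weight = 205.
Sort by position and accumulate weight:
  km 1 (N1, w=120) → cum 120
  km 3 (N2, w=150) → cum 270  ≥ 205 → median here
  km 8 (N3, w=100) → cum 370
  km 9 (N4, w=40) → cum 410
Optimal location: km 3.

x = 3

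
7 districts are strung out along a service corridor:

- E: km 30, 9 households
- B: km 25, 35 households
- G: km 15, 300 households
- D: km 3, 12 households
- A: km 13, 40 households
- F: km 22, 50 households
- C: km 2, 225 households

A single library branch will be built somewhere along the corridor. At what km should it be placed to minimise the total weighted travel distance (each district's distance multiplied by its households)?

x = 15

For a sum of weighted absolute distances on a line, the optimum is the weighted median (not the mean). Total weight W = 671; half-weight = 335.5.
Sort by position and accumulate weight:
  km 2 (C, w=225) → cum 225
  km 3 (D, w=12) → cum 237
  km 13 (A, w=40) → cum 277
  km 15 (G, w=300) → cum 577  ≥ 335.5 → median here
  km 22 (F, w=50) → cum 627
  km 25 (B, w=35) → cum 662
  km 30 (E, w=9) → cum 671
Optimal location: km 15.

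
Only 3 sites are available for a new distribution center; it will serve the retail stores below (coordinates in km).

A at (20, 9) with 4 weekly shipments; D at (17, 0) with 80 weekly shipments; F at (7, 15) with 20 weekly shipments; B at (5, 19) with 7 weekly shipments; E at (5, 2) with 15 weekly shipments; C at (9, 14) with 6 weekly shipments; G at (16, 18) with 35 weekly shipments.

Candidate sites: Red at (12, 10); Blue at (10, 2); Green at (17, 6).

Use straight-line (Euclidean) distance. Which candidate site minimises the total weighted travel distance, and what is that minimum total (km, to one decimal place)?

Total weighted distance at each candidate:
  Red (12, 10): total = 1650.4
  Blue (10, 2): total = 1767.4
  Green (17, 6): total = 1569.0
Minimum is at Green with total 1569.0 km.

Green, total 1569.0 km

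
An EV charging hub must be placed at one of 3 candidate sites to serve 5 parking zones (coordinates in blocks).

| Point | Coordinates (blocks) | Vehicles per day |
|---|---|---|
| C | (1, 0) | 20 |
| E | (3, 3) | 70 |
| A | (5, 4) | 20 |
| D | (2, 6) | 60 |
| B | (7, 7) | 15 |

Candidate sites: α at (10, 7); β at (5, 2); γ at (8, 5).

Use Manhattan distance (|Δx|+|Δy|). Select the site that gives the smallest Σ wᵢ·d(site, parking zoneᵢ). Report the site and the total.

β, total 895 blocks

Total weighted distance at each candidate:
  α (10, 7): total = 1835
  β (5, 2): total = 895
  γ (8, 5): total = 1275
Minimum is at β with total 895 blocks.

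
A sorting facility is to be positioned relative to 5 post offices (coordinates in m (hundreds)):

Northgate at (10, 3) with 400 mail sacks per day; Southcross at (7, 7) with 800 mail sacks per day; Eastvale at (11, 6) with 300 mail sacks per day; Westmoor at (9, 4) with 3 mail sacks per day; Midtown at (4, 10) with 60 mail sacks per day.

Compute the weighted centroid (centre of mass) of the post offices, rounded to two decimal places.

The minimiser of Σwᵢ‖p−pᵢ‖² is the weighted centroid p* = (Σwᵢpᵢ)/(Σwᵢ).
Σwᵢ = 1563.
Σwᵢxᵢ = 400·10 + 800·7 + 300·11 + 3·9 + 60·4 = 13167.
Σwᵢyᵢ = 400·3 + 800·7 + 300·6 + 3·4 + 60·10 = 9212.
x* = 13167/1563 = 8.42, y* = 9212/1563 = 5.89.

(8.42, 5.89)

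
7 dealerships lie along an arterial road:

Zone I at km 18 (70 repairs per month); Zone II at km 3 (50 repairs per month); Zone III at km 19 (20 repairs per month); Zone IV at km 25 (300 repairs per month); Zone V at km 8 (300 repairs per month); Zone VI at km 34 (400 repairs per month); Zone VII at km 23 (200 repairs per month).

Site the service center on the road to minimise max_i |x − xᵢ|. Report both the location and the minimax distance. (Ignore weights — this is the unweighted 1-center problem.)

location 18.5, max distance 15.5

The 1-center on a line is the midpoint of the two extreme points: leftmost at 3, rightmost at 34.
Optimal location = (3 + 34)/2 = 18.5; maximum distance = (34 − 3)/2 = 15.5.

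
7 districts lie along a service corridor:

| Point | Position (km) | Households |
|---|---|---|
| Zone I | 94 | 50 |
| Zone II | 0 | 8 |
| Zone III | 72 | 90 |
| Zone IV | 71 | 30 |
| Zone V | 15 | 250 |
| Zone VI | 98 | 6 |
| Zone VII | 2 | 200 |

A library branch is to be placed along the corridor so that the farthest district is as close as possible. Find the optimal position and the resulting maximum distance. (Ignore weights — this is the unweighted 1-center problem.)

location 49, max distance 49

The 1-center on a line is the midpoint of the two extreme points: leftmost at 0, rightmost at 98.
Optimal location = (0 + 98)/2 = 49; maximum distance = (98 − 0)/2 = 49.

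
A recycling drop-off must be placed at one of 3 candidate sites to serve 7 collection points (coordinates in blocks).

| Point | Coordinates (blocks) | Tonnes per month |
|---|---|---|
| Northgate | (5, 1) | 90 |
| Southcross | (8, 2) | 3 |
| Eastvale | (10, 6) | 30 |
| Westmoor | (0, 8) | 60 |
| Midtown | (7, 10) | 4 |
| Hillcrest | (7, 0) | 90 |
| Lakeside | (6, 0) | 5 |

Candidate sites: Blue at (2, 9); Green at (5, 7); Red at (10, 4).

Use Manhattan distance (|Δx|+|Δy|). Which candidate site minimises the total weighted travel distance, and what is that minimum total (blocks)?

Total weighted distance at each candidate:
  Blue (2, 9): total = 2888
  Green (5, 7): total = 1974
  Red (10, 4): total = 2338
Minimum is at Green with total 1974 blocks.

Green, total 1974 blocks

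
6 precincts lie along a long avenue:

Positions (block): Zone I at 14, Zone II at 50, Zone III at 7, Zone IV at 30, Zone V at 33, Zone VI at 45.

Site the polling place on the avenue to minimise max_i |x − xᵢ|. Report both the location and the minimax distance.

location 28.5, max distance 21.5

The 1-center on a line is the midpoint of the two extreme points: leftmost at 7, rightmost at 50.
Optimal location = (7 + 50)/2 = 28.5; maximum distance = (50 − 7)/2 = 21.5.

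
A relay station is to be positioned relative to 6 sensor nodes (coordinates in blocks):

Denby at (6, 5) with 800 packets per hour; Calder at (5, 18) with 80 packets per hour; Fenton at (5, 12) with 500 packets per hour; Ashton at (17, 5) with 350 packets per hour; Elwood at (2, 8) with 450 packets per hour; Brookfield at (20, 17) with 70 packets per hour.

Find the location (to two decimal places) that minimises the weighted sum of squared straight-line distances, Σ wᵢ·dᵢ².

The minimiser of Σwᵢ‖p−pᵢ‖² is the weighted centroid p* = (Σwᵢpᵢ)/(Σwᵢ).
Σwᵢ = 2250.
Σwᵢxᵢ = 800·6 + 80·5 + 500·5 + 350·17 + 450·2 + 70·20 = 15950.
Σwᵢyᵢ = 800·5 + 80·18 + 500·12 + 350·5 + 450·8 + 70·17 = 17980.
x* = 15950/2250 = 7.09, y* = 17980/2250 = 7.99.

(7.09, 7.99)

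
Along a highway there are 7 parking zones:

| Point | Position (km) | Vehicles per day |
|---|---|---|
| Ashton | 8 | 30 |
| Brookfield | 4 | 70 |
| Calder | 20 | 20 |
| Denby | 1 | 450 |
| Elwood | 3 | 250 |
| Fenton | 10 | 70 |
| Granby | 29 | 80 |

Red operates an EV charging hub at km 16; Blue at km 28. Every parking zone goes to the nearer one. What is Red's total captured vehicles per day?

The indifferent point is the midpoint (16+28)/2 = 22; parking zones left of it (closer to Red at 16) go to Red, those right go to Blue.
  Denby at 1 (w=450) → Red
  Elwood at 3 (w=250) → Red
  Brookfield at 4 (w=70) → Red
  Ashton at 8 (w=30) → Red
  Fenton at 10 (w=70) → Red
  Calder at 20 (w=20) → Red
  Granby at 29 (w=80) → Blue
Red captures 890; Blue captures 80.

890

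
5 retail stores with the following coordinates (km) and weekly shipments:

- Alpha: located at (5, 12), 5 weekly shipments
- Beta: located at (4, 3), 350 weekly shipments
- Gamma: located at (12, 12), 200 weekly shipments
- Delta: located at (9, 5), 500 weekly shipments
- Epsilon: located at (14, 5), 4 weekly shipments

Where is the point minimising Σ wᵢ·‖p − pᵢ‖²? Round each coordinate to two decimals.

The minimiser of Σwᵢ‖p−pᵢ‖² is the weighted centroid p* = (Σwᵢpᵢ)/(Σwᵢ).
Σwᵢ = 1059.
Σwᵢxᵢ = 5·5 + 350·4 + 200·12 + 500·9 + 4·14 = 8381.
Σwᵢyᵢ = 5·12 + 350·3 + 200·12 + 500·5 + 4·5 = 6030.
x* = 8381/1059 = 7.91, y* = 6030/1059 = 5.69.

(7.91, 5.69)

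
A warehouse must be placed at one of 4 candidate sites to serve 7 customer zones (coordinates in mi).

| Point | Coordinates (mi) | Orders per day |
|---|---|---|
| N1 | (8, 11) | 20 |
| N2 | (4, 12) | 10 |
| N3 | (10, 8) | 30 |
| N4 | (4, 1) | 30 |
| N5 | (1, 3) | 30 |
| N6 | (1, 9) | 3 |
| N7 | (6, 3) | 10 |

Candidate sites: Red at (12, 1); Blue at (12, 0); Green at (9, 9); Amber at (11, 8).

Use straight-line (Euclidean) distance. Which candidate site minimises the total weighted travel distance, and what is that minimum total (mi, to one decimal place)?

Total weighted distance at each candidate:
  Red (12, 1): total = 1249.3
  Blue (12, 0): total = 1319.3
  Green (9, 9): total = 819.6
  Amber (11, 8): total = 928.7
Minimum is at Green with total 819.6 mi.

Green, total 819.6 mi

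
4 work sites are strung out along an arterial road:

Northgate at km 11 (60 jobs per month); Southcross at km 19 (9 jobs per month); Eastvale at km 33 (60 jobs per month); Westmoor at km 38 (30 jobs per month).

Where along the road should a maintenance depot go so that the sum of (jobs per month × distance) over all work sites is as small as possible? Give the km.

For a sum of weighted absolute distances on a line, the optimum is the weighted median (not the mean). Total weight W = 159; half-weight = 79.5.
Sort by position and accumulate weight:
  km 11 (Northgate, w=60) → cum 60
  km 19 (Southcross, w=9) → cum 69
  km 33 (Eastvale, w=60) → cum 129  ≥ 79.5 → median here
  km 38 (Westmoor, w=30) → cum 159
Optimal location: km 33.

x = 33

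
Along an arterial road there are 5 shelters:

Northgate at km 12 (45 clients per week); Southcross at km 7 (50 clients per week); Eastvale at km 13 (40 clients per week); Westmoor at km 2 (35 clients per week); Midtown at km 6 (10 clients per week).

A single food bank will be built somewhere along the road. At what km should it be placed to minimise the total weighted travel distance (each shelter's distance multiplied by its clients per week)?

For a sum of weighted absolute distances on a line, the optimum is the weighted median (not the mean). Total weight W = 180; half-weight = 90.
Sort by position and accumulate weight:
  km 2 (Westmoor, w=35) → cum 35
  km 6 (Midtown, w=10) → cum 45
  km 7 (Southcross, w=50) → cum 95  ≥ 90 → median here
  km 12 (Northgate, w=45) → cum 140
  km 13 (Eastvale, w=40) → cum 180
Optimal location: km 7.

x = 7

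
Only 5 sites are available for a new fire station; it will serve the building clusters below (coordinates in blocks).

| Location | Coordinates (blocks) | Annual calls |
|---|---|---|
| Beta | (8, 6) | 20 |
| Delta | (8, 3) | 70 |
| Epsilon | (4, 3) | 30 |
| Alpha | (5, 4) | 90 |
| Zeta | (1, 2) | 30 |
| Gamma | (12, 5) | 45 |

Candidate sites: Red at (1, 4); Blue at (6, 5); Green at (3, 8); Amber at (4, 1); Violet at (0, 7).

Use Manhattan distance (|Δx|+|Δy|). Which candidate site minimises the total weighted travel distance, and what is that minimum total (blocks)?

Total weighted distance at each candidate:
  Red (1, 4): total = 1820
  Blue (6, 5): total = 1150
  Green (3, 8): total = 2340
  Amber (4, 1): total = 1680
  Violet (0, 7): total = 2790
Minimum is at Blue with total 1150 blocks.

Blue, total 1150 blocks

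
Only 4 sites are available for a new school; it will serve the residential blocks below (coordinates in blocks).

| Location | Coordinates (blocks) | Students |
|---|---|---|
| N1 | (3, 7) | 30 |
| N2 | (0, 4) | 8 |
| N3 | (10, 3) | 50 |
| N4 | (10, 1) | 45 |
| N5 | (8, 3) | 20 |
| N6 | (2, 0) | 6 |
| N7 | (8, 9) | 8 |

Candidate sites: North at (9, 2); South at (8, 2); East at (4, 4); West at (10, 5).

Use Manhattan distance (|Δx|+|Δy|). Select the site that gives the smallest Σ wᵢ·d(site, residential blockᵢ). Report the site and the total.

North, total 766 blocks

Total weighted distance at each candidate:
  North (9, 2): total = 766
  South (8, 2): total = 789
  East (4, 4): total = 1115
  West (10, 5): total = 844
Minimum is at North with total 766 blocks.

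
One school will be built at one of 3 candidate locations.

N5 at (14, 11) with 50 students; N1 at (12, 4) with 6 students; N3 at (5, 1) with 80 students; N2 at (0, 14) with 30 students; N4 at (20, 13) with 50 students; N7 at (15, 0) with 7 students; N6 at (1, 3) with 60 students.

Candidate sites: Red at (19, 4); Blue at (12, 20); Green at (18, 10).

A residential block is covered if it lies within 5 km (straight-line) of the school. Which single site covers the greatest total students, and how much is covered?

Coverage radius r = 5 km; a point is covered iff (Δx)²+(Δy)² ≤ 5² = 25.
  Red (19, 4): covers {none} → 0
  Blue (12, 20): covers {none} → 0
  Green (18, 10): covers {N5, N4} → 100
Maximum coverage at Green: 100 students.

Green, covering 100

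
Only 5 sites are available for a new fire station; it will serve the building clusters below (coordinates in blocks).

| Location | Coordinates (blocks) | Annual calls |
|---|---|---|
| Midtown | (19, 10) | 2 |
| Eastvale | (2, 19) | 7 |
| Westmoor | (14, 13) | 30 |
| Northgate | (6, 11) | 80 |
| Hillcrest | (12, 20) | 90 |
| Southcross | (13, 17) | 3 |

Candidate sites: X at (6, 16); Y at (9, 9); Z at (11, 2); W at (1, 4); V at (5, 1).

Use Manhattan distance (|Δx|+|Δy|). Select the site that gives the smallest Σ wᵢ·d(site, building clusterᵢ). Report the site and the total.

Total weighted distance at each candidate:
  X (6, 16): total = 1741
  Y (9, 9): total = 2107
  Z (11, 2): total = 3515
  W (1, 4): total = 4285
  V (5, 1): total = 4115
Minimum is at X with total 1741 blocks.

X, total 1741 blocks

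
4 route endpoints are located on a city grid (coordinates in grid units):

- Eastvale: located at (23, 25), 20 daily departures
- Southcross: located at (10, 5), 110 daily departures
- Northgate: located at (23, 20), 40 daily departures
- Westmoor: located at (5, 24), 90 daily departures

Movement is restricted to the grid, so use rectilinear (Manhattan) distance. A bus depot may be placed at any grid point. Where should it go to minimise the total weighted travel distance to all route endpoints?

Manhattan distance separates: Σwᵢ(|x−xᵢ|+|y−yᵢ|) = Σwᵢ|x−xᵢ| + Σwᵢ|y−yᵢ|, so x and y are optimised independently as 1-D weighted medians.
Total weight W = 260; half = 130.
x-coordinate, sorted with cumulative weight:
  x=5 (Westmoor, w=90) cum 90
  x=10 (Southcross, w=110) cum 200  ← median
  x=23 (Eastvale, w=20) cum 220
  x=23 (Northgate, w=40) cum 260
⇒ x* = 10
y-coordinate, sorted with cumulative weight:
  y=5 (Southcross, w=110) cum 110
  y=20 (Northgate, w=40) cum 150  ← median
  y=24 (Westmoor, w=90) cum 240
  y=25 (Eastvale, w=20) cum 260
⇒ y* = 20

(10, 20)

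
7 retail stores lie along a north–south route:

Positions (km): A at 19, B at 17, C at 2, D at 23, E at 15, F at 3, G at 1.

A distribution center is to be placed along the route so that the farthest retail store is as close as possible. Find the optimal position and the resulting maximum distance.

location 12, max distance 11

The 1-center on a line is the midpoint of the two extreme points: leftmost at 1, rightmost at 23.
Optimal location = (1 + 23)/2 = 12; maximum distance = (23 − 1)/2 = 11.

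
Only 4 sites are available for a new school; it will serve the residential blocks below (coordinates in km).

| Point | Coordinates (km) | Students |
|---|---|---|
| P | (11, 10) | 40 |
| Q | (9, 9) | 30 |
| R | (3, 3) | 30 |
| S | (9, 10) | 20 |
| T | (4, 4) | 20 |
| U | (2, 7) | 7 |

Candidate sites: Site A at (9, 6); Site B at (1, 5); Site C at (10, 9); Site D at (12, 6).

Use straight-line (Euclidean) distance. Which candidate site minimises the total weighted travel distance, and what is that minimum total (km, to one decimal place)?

Total weighted distance at each candidate:
  Site A (9, 6): total = 707.3
  Site B (1, 5): total = 1068.0
  Site C (10, 9): total = 605.4
  Site D (12, 6): total = 912.1
Minimum is at Site C with total 605.4 km.

Site C, total 605.4 km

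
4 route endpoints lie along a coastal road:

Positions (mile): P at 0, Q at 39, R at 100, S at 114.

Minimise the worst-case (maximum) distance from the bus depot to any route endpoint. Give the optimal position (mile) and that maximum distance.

The 1-center on a line is the midpoint of the two extreme points: leftmost at 0, rightmost at 114.
Optimal location = (0 + 114)/2 = 57; maximum distance = (114 − 0)/2 = 57.

location 57, max distance 57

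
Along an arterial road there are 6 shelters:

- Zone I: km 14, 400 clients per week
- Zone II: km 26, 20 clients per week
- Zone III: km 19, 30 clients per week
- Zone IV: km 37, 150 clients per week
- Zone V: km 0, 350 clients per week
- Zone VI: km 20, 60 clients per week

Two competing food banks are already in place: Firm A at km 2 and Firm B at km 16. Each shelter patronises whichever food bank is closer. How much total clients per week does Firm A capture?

The indifferent point is the midpoint (2+16)/2 = 9; shelters left of it (closer to Firm A at 2) go to Firm A, those right go to Firm B.
  Zone V at 0 (w=350) → Firm A
  Zone I at 14 (w=400) → Firm B
  Zone III at 19 (w=30) → Firm B
  Zone VI at 20 (w=60) → Firm B
  Zone II at 26 (w=20) → Firm B
  Zone IV at 37 (w=150) → Firm B
Firm A captures 350; Firm B captures 660.

350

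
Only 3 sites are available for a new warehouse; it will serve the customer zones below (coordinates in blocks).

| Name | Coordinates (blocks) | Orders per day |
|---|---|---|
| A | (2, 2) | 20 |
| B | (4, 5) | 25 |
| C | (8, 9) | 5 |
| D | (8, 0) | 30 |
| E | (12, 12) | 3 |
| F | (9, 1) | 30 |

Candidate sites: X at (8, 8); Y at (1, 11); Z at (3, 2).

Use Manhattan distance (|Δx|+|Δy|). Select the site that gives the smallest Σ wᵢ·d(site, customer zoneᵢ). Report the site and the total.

Z, total 657 blocks

Total weighted distance at each candidate:
  X (8, 8): total = 924
  Y (1, 11): total = 1586
  Z (3, 2): total = 657
Minimum is at Z with total 657 blocks.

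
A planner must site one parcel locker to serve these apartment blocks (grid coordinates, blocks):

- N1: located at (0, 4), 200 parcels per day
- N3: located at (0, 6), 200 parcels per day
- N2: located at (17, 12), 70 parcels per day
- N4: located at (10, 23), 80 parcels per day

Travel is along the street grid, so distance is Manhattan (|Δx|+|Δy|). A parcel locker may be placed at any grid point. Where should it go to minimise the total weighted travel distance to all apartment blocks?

(0, 6)

Manhattan distance separates: Σwᵢ(|x−xᵢ|+|y−yᵢ|) = Σwᵢ|x−xᵢ| + Σwᵢ|y−yᵢ|, so x and y are optimised independently as 1-D weighted medians.
Total weight W = 550; half = 275.
x-coordinate, sorted with cumulative weight:
  x=0 (N1, w=200) cum 200
  x=0 (N3, w=200) cum 400  ← median
  x=10 (N4, w=80) cum 480
  x=17 (N2, w=70) cum 550
⇒ x* = 0
y-coordinate, sorted with cumulative weight:
  y=4 (N1, w=200) cum 200
  y=6 (N3, w=200) cum 400  ← median
  y=12 (N2, w=70) cum 470
  y=23 (N4, w=80) cum 550
⇒ y* = 6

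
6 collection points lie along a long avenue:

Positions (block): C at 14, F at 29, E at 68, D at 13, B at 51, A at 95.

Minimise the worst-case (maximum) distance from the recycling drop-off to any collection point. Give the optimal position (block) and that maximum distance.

location 54, max distance 41

The 1-center on a line is the midpoint of the two extreme points: leftmost at 13, rightmost at 95.
Optimal location = (13 + 95)/2 = 54; maximum distance = (95 − 13)/2 = 41.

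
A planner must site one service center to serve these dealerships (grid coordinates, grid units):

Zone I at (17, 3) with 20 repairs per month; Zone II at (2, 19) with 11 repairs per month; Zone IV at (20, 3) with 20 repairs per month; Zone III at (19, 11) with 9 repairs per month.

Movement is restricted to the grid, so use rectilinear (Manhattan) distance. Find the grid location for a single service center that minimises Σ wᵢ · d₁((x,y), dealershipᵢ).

Manhattan distance separates: Σwᵢ(|x−xᵢ|+|y−yᵢ|) = Σwᵢ|x−xᵢ| + Σwᵢ|y−yᵢ|, so x and y are optimised independently as 1-D weighted medians.
Total weight W = 60; half = 30.
x-coordinate, sorted with cumulative weight:
  x=2 (Zone II, w=11) cum 11
  x=17 (Zone I, w=20) cum 31  ← median
  x=19 (Zone III, w=9) cum 40
  x=20 (Zone IV, w=20) cum 60
⇒ x* = 17
y-coordinate, sorted with cumulative weight:
  y=3 (Zone I, w=20) cum 20
  y=3 (Zone IV, w=20) cum 40  ← median
  y=11 (Zone III, w=9) cum 49
  y=19 (Zone II, w=11) cum 60
⇒ y* = 3

(17, 3)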